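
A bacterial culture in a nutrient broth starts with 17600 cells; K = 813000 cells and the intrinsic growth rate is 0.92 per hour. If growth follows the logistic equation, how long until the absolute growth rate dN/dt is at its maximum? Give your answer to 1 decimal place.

4.1 hours

Logistic growth is fastest at N = K/2 = 406500.
A = (K − N₀)/N₀ = 45.193. Set K/(1 + A·e^(−rt)) = K/2 → A·e^(−rt) = 1.
e^(−0.92t) = 1/45.193 = 0.0221272, so t = ln(45.193)/0.92 = 3.8109/0.92 = 4.1423.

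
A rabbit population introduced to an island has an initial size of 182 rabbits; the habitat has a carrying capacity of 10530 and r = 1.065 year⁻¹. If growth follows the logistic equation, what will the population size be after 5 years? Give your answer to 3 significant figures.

A = (K − N₀)/N₀ = (10530 − 182)/182 = 56.857.
N(t) = K/(1 + A·e^(−rt)) = 10530/(1 + 56.857×e^(−1.065×5)).
e^(−5.325) = 0.0048684; denominator = 1 + 56.857×0.0048684 = 1.2768.
N = 10530/1.2768 = 8247.18.

8250 rabbits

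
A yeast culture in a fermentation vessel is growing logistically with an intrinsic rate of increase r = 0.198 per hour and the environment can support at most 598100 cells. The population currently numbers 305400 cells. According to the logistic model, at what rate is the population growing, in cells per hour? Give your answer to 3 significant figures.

29600 cells per hour

dN/dt = rN(1 − N/K) = 0.198 × 305400 × (1 − 305400/598100).
1 − 305400/598100 = 0.48938; dN/dt = 0.198 × 305400 × 0.48938 = 29593.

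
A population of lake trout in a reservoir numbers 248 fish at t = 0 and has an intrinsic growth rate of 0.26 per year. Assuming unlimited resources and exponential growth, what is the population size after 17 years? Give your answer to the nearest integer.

N(t) = N₀·e^(rt) = 248 × e^(0.26×17) = 248 × e^4.42.
e^4.42 ≈ 83.096, so N ≈ 248 × 83.096 = 20607.9.

20608 fish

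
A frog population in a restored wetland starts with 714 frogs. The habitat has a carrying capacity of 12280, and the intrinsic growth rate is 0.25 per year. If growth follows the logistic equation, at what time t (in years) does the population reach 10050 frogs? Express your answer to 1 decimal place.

17.2 years

A = (K − N₀)/N₀ = (12280 − 714)/714 = 16.199.
Solve 12280/(1 + 16.199·e^(−0.25t)) = 10050: 1 + 16.199·e^(−0.25t) = 1.2219, so e^(−0.25t) = 0.0136979.
−0.25·t = ln(0.0136979) = -4.2905, so t = 4.2905/0.25 = 17.162.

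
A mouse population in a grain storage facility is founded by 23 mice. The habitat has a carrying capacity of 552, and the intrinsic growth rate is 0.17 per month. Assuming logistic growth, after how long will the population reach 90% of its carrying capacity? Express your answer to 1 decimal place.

A = (K − N₀)/N₀ = (552 − 23)/23 = 23.
Solve 552/(1 + 23·e^(−0.17t)) = 496.8: 1 + 23·e^(−0.17t) = 1.1111, so e^(−0.17t) = 0.00483092.
−0.17·t = ln(0.00483092) = -5.3327, so t = 5.3327/0.17 = 31.369.

31.4 months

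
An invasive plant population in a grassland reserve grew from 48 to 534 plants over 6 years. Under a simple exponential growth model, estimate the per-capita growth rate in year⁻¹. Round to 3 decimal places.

0.402 per year

From N(t) = N₀·e^(rt): e^(r·6) = 534/48 = 11.125.
r·6 = ln(11.125) = 2.4092, so r = 2.4092/6 = 0.40153.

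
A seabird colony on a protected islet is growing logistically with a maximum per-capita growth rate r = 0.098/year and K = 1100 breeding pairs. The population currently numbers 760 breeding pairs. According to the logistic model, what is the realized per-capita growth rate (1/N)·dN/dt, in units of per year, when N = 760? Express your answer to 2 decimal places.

(1/N)·dN/dt = r(1 − N/K) = 0.098 × (1 − 760/1100).
= 0.098 × 0.30909 = 0.030291.

0.03 per year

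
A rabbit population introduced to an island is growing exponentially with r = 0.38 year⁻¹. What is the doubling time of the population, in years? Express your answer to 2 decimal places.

1.82 years

Doubling time t_d = ln(2)/r = 0.6931/0.38 = 1.8241.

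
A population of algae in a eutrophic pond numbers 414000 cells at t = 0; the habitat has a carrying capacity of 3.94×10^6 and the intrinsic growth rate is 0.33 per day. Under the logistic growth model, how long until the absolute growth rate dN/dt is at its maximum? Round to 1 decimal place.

6.5 days

Logistic growth is fastest at N = K/2 = 1.97×10^6.
A = (K − N₀)/N₀ = 8.5169. Set K/(1 + A·e^(−rt)) = K/2 → A·e^(−rt) = 1.
e^(−0.33t) = 1/8.5169 = 0.117413, so t = ln(8.5169)/0.33 = 2.1421/0.33 = 6.4911.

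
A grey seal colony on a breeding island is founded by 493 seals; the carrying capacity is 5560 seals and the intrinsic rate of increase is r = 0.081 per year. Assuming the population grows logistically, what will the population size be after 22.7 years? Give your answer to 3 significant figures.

A = (K − N₀)/N₀ = (5560 − 493)/493 = 10.278.
N(t) = K/(1 + A·e^(−rt)) = 5560/(1 + 10.278×e^(−0.081×22.7)).
e^(−1.839) = 0.15902; denominator = 1 + 10.278×0.15902 = 2.6344.
N = 5560/2.6344 = 2110.51.

2110 seals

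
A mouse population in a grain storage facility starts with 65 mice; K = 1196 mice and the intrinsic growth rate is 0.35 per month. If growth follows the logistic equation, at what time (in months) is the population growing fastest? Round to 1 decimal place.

Logistic growth is fastest at N = K/2 = 598.
A = (K − N₀)/N₀ = 17.4. Set K/(1 + A·e^(−rt)) = K/2 → A·e^(−rt) = 1.
e^(−0.35t) = 1/17.4 = 0.0574713, so t = ln(17.4)/0.35 = 2.8565/0.35 = 8.1613.

8.2 months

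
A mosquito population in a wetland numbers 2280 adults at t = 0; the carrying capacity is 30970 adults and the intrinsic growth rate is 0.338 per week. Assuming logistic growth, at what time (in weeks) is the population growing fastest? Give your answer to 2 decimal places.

Logistic growth is fastest at N = K/2 = 15485.
A = (K − N₀)/N₀ = 12.583. Set K/(1 + A·e^(−rt)) = K/2 → A·e^(−rt) = 1.
e^(−0.338t) = 1/12.583 = 0.0794702, so t = ln(12.583)/0.338 = 2.5324/0.338 = 7.4922.

7.49 weeks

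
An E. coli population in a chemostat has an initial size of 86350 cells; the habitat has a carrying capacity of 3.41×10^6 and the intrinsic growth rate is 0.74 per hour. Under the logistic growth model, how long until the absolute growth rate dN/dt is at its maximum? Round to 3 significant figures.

Logistic growth is fastest at N = K/2 = 1.705×10^6.
A = (K − N₀)/N₀ = 38.49. Set K/(1 + A·e^(−rt)) = K/2 → A·e^(−rt) = 1.
e^(−0.74t) = 1/38.49 = 0.0259805, so t = ln(38.49)/0.74 = 3.6504/0.74 = 4.933.

4.93 hours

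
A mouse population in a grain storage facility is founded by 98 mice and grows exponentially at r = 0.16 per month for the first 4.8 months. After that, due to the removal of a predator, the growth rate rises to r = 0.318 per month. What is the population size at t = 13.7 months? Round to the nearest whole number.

Phase 1: N(4.8) = 98·e^(0.16×4.8) = 98·e^0.768 = 211.234.
Phase 2 runs for 13.7 − 4.8 = 8.9 months at r = 0.318.
N(13.7) = 211.234·e^(0.318×8.9) = 211.234·e^2.83 = 3580.18.

3580 mice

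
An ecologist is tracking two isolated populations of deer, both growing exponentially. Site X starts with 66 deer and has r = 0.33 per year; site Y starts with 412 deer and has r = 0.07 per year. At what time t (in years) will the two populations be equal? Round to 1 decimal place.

Set 66·e^(0.33t) = 412·e^(0.07t).
e^((0.33 − 0.07)t) = 412/66 → e^(0.26·t) = 6.2424.
0.26·t = ln(6.2424) = 1.8314, so t = 1.8314/0.26 = 7.0437.

7.0 years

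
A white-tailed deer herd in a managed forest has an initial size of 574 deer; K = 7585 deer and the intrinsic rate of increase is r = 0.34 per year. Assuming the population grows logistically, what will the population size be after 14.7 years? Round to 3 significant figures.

7010 deer

A = (K − N₀)/N₀ = (7585 − 574)/574 = 12.214.
N(t) = K/(1 + A·e^(−rt)) = 7585/(1 + 12.214×e^(−0.34×14.7)).
e^(−4.998) = 0.0067514; denominator = 1 + 12.214×0.0067514 = 1.0825.
N = 7585/1.0825 = 7007.16.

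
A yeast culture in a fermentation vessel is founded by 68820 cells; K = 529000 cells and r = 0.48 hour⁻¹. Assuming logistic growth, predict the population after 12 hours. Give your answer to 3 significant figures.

518000 cells

A = (K − N₀)/N₀ = (529000 − 68820)/68820 = 6.6867.
N(t) = K/(1 + A·e^(−rt)) = 529000/(1 + 6.6867×e^(−0.48×12)).
e^(−5.76) = 0.0031511; denominator = 1 + 6.6867×0.0031511 = 1.0211.
N = 529000/1.0211 = 518084.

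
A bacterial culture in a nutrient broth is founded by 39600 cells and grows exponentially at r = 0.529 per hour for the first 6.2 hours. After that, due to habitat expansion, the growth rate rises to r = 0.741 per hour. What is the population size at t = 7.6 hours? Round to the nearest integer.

2969144 cells

Phase 1: N(6.2) = 39600·e^(0.529×6.2) = 39600·e^3.28 = 1.05219×10^6.
Phase 2 runs for 7.6 − 6.2 = 1.4 hours at r = 0.741.
N(7.6) = 1.05219×10^6·e^(0.741×1.4) = 1.05219×10^6·e^1.037 = 2.969144×10^6.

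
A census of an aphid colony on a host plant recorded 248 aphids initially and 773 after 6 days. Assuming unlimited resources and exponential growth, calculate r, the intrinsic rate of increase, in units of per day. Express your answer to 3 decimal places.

From N(t) = N₀·e^(rt): e^(r·6) = 773/248 = 3.1169.
r·6 = ln(3.1169) = 1.1369, so r = 1.1369/6 = 0.18948.

0.189 per day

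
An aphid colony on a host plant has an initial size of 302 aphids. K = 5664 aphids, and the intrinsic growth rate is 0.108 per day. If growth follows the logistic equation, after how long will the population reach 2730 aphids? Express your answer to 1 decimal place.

A = (K − N₀)/N₀ = (5664 − 302)/302 = 17.755.
Solve 5664/(1 + 17.755·e^(−0.108t)) = 2730: 1 + 17.755·e^(−0.108t) = 2.0747, so e^(−0.108t) = 0.060531.
−0.108·t = ln(0.060531) = -2.8046, so t = 2.8046/0.108 = 25.969.

26.0 days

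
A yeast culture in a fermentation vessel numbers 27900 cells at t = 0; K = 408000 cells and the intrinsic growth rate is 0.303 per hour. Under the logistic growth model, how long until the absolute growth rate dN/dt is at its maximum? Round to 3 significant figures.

8.62 hours

Logistic growth is fastest at N = K/2 = 204000.
A = (K − N₀)/N₀ = 13.624. Set K/(1 + A·e^(−rt)) = K/2 → A·e^(−rt) = 1.
e^(−0.303t) = 1/13.624 = 0.0734017, so t = ln(13.624)/0.303 = 2.6118/0.303 = 8.6198.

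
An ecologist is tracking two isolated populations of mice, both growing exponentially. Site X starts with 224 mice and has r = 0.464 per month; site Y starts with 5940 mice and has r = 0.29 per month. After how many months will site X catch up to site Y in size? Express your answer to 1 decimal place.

18.8 months

Set 224·e^(0.464t) = 5940·e^(0.29t).
e^((0.464 − 0.29)t) = 5940/224 → e^(0.174·t) = 26.518.
0.174·t = ln(26.518) = 3.2778, so t = 3.2778/0.174 = 18.838.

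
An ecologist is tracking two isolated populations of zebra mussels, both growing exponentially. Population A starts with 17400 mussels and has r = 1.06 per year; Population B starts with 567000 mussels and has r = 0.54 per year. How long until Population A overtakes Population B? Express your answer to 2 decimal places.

6.70 years

Set 17400·e^(1.06t) = 567000·e^(0.54t).
e^((1.06 − 0.54)t) = 567000/17400 → e^(0.52·t) = 32.586.
0.52·t = ln(32.586) = 3.4839, so t = 3.4839/0.52 = 6.6998.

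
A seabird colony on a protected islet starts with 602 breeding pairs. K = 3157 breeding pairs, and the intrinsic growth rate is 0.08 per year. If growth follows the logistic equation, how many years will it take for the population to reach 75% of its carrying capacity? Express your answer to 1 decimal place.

A = (K − N₀)/N₀ = (3157 − 602)/602 = 4.2442.
Solve 3157/(1 + 4.2442·e^(−0.08t)) = 2367.75: 1 + 4.2442·e^(−0.08t) = 1.3333, so e^(−0.08t) = 0.0785388.
−0.08·t = ln(0.0785388) = -2.5442, so t = 2.5442/0.08 = 31.802.

31.8 years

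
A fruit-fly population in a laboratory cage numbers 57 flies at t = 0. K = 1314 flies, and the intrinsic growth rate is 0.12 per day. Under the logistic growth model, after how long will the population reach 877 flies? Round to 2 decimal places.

31.58 days

A = (K − N₀)/N₀ = (1314 − 57)/57 = 22.053.
Solve 1314/(1 + 22.053·e^(−0.12t)) = 877: 1 + 22.053·e^(−0.12t) = 1.4983, so e^(−0.12t) = 0.0225955.
−0.12·t = ln(0.0225955) = -3.79, so t = 3.79/0.12 = 31.583.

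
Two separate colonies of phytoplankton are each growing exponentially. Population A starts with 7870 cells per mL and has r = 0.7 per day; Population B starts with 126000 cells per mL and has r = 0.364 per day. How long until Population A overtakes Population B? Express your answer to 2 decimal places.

Set 7870·e^(0.7t) = 126000·e^(0.364t).
e^((0.7 − 0.364)t) = 126000/7870 → e^(0.336·t) = 16.01.
0.336·t = ln(16.01) = 2.7732, so t = 2.7732/0.336 = 8.2536.

8.25 days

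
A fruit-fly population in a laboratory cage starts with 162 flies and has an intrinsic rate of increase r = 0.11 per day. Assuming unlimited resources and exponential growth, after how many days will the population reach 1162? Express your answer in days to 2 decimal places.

17.91 days

Set N₀·e^(rt) = 1162: e^(0.11·t) = 1162/162 = 7.1728.
0.11·t = ln(7.1728) = 1.9703, so t = 1.9703/0.11 = 17.912.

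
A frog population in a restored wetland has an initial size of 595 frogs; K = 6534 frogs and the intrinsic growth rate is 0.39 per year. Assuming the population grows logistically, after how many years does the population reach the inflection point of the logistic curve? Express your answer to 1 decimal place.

Logistic growth is fastest at N = K/2 = 3267.
A = (K − N₀)/N₀ = 9.9815. Set K/(1 + A·e^(−rt)) = K/2 → A·e^(−rt) = 1.
e^(−0.39t) = 1/9.9815 = 0.100185, so t = ln(9.9815)/0.39 = 2.3007/0.39 = 5.8993.

5.9 years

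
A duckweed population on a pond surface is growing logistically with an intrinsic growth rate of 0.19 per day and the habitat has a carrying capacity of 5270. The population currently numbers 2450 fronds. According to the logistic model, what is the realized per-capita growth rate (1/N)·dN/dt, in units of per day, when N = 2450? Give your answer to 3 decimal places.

0.102 per day

(1/N)·dN/dt = r(1 − N/K) = 0.19 × (1 − 2450/5270).
= 0.19 × 0.5351 = 0.10167.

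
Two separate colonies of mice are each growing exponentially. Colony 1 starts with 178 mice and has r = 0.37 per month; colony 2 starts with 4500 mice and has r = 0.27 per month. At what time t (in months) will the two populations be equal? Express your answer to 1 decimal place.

32.3 months

Set 178·e^(0.37t) = 4500·e^(0.27t).
e^((0.37 − 0.27)t) = 4500/178 → e^(0.1·t) = 25.281.
0.1·t = ln(25.281) = 3.23, so t = 3.23/0.1 = 32.3.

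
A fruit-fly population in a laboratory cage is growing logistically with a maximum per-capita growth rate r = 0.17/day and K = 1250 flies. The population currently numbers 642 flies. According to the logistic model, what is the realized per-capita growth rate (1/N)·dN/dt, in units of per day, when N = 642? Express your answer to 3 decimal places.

(1/N)·dN/dt = r(1 − N/K) = 0.17 × (1 − 642/1250).
= 0.17 × 0.4864 = 0.082688.

0.083 per day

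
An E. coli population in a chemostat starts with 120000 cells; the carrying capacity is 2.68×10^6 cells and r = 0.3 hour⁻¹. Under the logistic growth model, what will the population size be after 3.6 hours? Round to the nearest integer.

A = (K − N₀)/N₀ = (2.68×10^6 − 120000)/120000 = 21.333.
N(t) = K/(1 + A·e^(−rt)) = 2.68×10^6/(1 + 21.333×e^(−0.3×3.6)).
e^(−1.08) = 0.3396; denominator = 1 + 21.333×0.3396 = 8.2447.
N = 2.68×10^6/8.2447 = 325057.

325057 cells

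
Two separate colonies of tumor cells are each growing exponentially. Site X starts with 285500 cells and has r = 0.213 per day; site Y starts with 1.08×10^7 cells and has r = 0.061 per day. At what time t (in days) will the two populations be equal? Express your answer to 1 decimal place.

23.9 days

Set 285500·e^(0.213t) = 1.08×10^7·e^(0.061t).
e^((0.213 − 0.061)t) = 1.08×10^7/285500 → e^(0.152·t) = 37.828.
0.152·t = ln(37.828) = 3.6331, so t = 3.6331/0.152 = 23.902.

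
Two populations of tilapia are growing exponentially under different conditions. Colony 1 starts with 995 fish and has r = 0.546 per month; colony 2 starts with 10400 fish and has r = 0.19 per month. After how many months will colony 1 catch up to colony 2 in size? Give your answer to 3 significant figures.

6.59 months

Set 995·e^(0.546t) = 10400·e^(0.19t).
e^((0.546 − 0.19)t) = 10400/995 → e^(0.356·t) = 10.452.
0.356·t = ln(10.452) = 2.3468, so t = 2.3468/0.356 = 6.5922.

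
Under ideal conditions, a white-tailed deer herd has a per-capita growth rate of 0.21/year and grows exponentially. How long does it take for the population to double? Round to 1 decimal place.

3.3 years

Doubling time t_d = ln(2)/r = 0.6931/0.21 = 3.3007.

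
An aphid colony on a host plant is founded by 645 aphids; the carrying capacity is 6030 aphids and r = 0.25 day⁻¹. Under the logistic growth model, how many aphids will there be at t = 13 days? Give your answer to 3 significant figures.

A = (K − N₀)/N₀ = (6030 − 645)/645 = 8.3488.
N(t) = K/(1 + A·e^(−rt)) = 6030/(1 + 8.3488×e^(−0.25×13)).
e^(−3.25) = 0.038774; denominator = 1 + 8.3488×0.038774 = 1.3237.
N = 6030/1.3237 = 4555.35.

4560 aphids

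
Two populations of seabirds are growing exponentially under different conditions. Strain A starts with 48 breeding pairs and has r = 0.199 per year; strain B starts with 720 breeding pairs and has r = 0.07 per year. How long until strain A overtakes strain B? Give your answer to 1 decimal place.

21.0 years

Set 48·e^(0.199t) = 720·e^(0.07t).
e^((0.199 − 0.07)t) = 720/48 → e^(0.129·t) = 15.
0.129·t = ln(15) = 2.7081, so t = 2.7081/0.129 = 20.993.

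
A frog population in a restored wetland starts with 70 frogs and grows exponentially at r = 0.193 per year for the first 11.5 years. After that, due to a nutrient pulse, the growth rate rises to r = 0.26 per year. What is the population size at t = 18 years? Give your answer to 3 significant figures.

3490 frogs

Phase 1: N(11.5) = 70·e^(0.193×11.5) = 70·e^2.22 = 644.191.
Phase 2 runs for 18 − 11.5 = 6.5 years at r = 0.26.
N(18) = 644.191·e^(0.26×6.5) = 644.191·e^1.69 = 3491.18.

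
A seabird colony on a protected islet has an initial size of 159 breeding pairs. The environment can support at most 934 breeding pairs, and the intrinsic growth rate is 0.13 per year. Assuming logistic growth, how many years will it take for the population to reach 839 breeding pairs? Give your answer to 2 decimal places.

A = (K − N₀)/N₀ = (934 − 159)/159 = 4.8742.
Solve 934/(1 + 4.8742·e^(−0.13t)) = 839: 1 + 4.8742·e^(−0.13t) = 1.1132, so e^(−0.13t) = 0.0232304.
−0.13·t = ln(0.0232304) = -3.7623, so t = 3.7623/0.13 = 28.941.

28.94 years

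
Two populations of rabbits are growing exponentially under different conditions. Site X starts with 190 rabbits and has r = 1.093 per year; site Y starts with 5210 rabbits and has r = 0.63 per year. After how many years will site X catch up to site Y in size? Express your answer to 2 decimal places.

Set 190·e^(1.093t) = 5210·e^(0.63t).
e^((1.093 − 0.63)t) = 5210/190 → e^(0.463·t) = 27.421.
0.463·t = ln(27.421) = 3.3113, so t = 3.3113/0.463 = 7.1519.

7.15 years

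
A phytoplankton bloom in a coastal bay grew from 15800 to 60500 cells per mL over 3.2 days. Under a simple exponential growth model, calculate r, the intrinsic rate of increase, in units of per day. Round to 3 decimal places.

0.420 per day

From N(t) = N₀·e^(rt): e^(r·3.2) = 60500/15800 = 3.8291.
r·3.2 = ln(3.8291) = 1.3426, so r = 1.3426/3.2 = 0.41957.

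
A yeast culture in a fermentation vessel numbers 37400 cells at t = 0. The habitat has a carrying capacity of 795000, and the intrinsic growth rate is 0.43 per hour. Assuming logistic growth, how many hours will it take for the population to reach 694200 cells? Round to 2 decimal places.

11.48 hours

A = (K − N₀)/N₀ = (795000 − 37400)/37400 = 20.257.
Solve 795000/(1 + 20.257·e^(−0.43t)) = 694200: 1 + 20.257·e^(−0.43t) = 1.1452, so e^(−0.43t) = 0.00716816.
−0.43·t = ln(0.00716816) = -4.9381, so t = 4.9381/0.43 = 11.484.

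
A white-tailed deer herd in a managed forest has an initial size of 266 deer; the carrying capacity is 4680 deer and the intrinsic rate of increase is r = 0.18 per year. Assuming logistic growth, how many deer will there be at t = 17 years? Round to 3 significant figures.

2630 deer

A = (K − N₀)/N₀ = (4680 − 266)/266 = 16.594.
N(t) = K/(1 + A·e^(−rt)) = 4680/(1 + 16.594×e^(−0.18×17)).
e^(−3.06) = 0.046888; denominator = 1 + 16.594×0.046888 = 1.7781.
N = 4680/1.7781 = 2632.09.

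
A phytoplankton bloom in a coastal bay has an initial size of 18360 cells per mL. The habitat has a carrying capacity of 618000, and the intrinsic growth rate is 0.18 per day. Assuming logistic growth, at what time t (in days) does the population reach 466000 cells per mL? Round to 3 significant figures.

25.6 days

A = (K − N₀)/N₀ = (618000 − 18360)/18360 = 32.66.
Solve 618000/(1 + 32.66·e^(−0.18t)) = 466000: 1 + 32.66·e^(−0.18t) = 1.3262, so e^(−0.18t) = 0.00998711.
−0.18·t = ln(0.00998711) = -4.6065, so t = 4.6065/0.18 = 25.591.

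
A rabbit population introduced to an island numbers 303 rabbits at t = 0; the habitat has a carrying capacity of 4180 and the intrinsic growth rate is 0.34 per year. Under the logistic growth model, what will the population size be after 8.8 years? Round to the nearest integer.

A = (K − N₀)/N₀ = (4180 − 303)/303 = 12.795.
N(t) = K/(1 + A·e^(−rt)) = 4180/(1 + 12.795×e^(−0.34×8.8)).
e^(−2.992) = 0.050187; denominator = 1 + 12.795×0.050187 = 1.6422.
N = 4180/1.6422 = 2545.43.

2545 rabbits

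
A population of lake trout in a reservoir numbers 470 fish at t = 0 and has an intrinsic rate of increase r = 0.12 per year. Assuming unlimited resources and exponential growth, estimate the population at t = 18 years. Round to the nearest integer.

4075 fish

N(t) = N₀·e^(rt) = 470 × e^(0.12×18) = 470 × e^2.16.
e^2.16 ≈ 8.6711, so N ≈ 470 × 8.6711 = 4075.43.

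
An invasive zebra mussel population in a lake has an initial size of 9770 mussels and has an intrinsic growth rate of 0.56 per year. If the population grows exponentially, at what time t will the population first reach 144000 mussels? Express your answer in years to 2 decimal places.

4.80 years

Set N₀·e^(rt) = 144000: e^(0.56·t) = 144000/9770 = 14.739.
0.56·t = ln(14.739) = 2.6905, so t = 2.6905/0.56 = 4.8045.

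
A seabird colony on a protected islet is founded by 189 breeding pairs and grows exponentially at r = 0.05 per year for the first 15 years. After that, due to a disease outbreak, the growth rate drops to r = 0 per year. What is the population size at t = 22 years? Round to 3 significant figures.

400 breeding pairs

Phase 1: N(15) = 189·e^(0.05×15) = 189·e^0.75 = 400.113.
Phase 2 runs for 22 − 15 = 7 years at r = 0.
N(22) = 400.113·e^(0×7) = 400.113·e^0 = 400.113.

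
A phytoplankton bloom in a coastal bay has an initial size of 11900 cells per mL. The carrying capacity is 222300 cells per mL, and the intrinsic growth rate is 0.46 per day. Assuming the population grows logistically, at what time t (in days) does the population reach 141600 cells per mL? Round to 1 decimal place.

A = (K − N₀)/N₀ = (222300 − 11900)/11900 = 17.681.
Solve 222300/(1 + 17.681·e^(−0.46t)) = 141600: 1 + 17.681·e^(−0.46t) = 1.5699, so e^(−0.46t) = 0.0322338.
−0.46·t = ln(0.0322338) = -3.4347, so t = 3.4347/0.46 = 7.4668.

7.5 days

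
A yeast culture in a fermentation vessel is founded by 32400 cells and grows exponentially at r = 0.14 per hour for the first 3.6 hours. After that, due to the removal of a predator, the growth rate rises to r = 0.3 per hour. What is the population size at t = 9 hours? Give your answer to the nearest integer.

271011 cells

Phase 1: N(3.6) = 32400·e^(0.14×3.6) = 32400·e^0.504 = 53632.7.
Phase 2 runs for 9 − 3.6 = 5.4 hours at r = 0.3.
N(9) = 53632.7·e^(0.3×5.4) = 53632.7·e^1.62 = 271011.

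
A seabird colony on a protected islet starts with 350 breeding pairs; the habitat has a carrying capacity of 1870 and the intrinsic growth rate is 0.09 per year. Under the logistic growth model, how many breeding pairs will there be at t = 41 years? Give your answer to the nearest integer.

A = (K − N₀)/N₀ = (1870 − 350)/350 = 4.3429.
N(t) = K/(1 + A·e^(−rt)) = 1870/(1 + 4.3429×e^(−0.09×41)).
e^(−3.69) = 0.024972; denominator = 1 + 4.3429×0.024972 = 1.1084.
N = 1870/1.1084 = 1687.04.

1687 breeding pairs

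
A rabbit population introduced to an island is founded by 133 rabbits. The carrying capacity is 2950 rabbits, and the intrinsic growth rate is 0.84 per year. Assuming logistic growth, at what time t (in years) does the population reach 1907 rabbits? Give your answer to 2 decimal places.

4.35 years

A = (K − N₀)/N₀ = (2950 − 133)/133 = 21.18.
Solve 2950/(1 + 21.18·e^(−0.84t)) = 1907: 1 + 21.18·e^(−0.84t) = 1.5469, so e^(−0.84t) = 0.0258225.
−0.84·t = ln(0.0258225) = -3.6565, so t = 3.6565/0.84 = 4.353.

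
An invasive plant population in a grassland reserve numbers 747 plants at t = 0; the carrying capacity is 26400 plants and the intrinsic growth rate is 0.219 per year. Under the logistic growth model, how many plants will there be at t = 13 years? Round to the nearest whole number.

8822 plants

A = (K − N₀)/N₀ = (26400 − 747)/747 = 34.341.
N(t) = K/(1 + A·e^(−rt)) = 26400/(1 + 34.341×e^(−0.219×13)).
e^(−2.847) = 0.058018; denominator = 1 + 34.341×0.058018 = 2.9924.
N = 26400/2.9924 = 8822.29.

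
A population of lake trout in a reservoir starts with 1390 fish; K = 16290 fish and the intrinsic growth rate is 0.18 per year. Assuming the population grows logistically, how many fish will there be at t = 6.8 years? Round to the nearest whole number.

A = (K − N₀)/N₀ = (16290 − 1390)/1390 = 10.719.
N(t) = K/(1 + A·e^(−rt)) = 16290/(1 + 10.719×e^(−0.18×6.8)).
e^(−1.224) = 0.29405; denominator = 1 + 10.719×0.29405 = 4.1521.
N = 16290/4.1521 = 3923.35.

3923 fish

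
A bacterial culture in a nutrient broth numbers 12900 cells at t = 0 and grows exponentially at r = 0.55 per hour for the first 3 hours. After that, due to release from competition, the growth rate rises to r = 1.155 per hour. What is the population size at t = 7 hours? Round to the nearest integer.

6817358 cells

Phase 1: N(3) = 12900·e^(0.55×3) = 12900·e^1.65 = 67170.
Phase 2 runs for 7 − 3 = 4 hours at r = 1.155.
N(7) = 67170·e^(1.155×4) = 67170·e^4.62 = 6.817358×10^6.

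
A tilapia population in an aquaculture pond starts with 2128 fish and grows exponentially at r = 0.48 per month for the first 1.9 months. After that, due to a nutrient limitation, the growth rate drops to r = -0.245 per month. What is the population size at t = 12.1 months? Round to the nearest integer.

Phase 1: N(1.9) = 2128·e^(0.48×1.9) = 2128·e^0.912 = 5297.22.
Phase 2 runs for 12.1 − 1.9 = 10.2 months at r = -0.245.
N(12.1) = 5297.22·e^(-0.245×10.2) = 5297.22·e^-2.499 = 435.258.

435 fish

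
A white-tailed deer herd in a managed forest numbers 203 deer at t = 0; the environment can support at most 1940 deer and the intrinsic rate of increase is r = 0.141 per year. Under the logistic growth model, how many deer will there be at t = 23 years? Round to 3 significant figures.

A = (K − N₀)/N₀ = (1940 − 203)/203 = 8.5567.
N(t) = K/(1 + A·e^(−rt)) = 1940/(1 + 8.5567×e^(−0.141×23)).
e^(−3.243) = 0.039047; denominator = 1 + 8.5567×0.039047 = 1.3341.
N = 1940/1.3341 = 1454.16.

1450 deer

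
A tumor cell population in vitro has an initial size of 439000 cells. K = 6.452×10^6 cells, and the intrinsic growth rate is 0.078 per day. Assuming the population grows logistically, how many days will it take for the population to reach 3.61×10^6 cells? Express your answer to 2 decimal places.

A = (K − N₀)/N₀ = (6.452×10^6 − 439000)/439000 = 13.697.
Solve 6.452×10^6/(1 + 13.697·e^(−0.078t)) = 3.61×10^6: 1 + 13.697·e^(−0.078t) = 1.7873, so e^(−0.078t) = 0.0574765.
−0.078·t = ln(0.0574765) = -2.8564, so t = 2.8564/0.078 = 36.62.

36.62 days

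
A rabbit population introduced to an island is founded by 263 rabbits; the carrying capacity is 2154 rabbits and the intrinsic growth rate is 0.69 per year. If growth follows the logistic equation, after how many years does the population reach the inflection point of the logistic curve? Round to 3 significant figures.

Logistic growth is fastest at N = K/2 = 1077.
A = (K − N₀)/N₀ = 7.1901. Set K/(1 + A·e^(−rt)) = K/2 → A·e^(−rt) = 1.
e^(−0.69t) = 1/7.1901 = 0.13908, so t = ln(7.1901)/0.69 = 1.9727/0.69 = 2.859.

2.86 years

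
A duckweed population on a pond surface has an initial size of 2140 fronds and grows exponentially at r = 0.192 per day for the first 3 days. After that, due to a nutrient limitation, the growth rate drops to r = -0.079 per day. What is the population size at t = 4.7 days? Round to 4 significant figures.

3328 fronds

Phase 1: N(3) = 2140·e^(0.192×3) = 2140·e^0.576 = 3806.86.
Phase 2 runs for 4.7 − 3 = 1.7 days at r = -0.079.
N(4.7) = 3806.86·e^(-0.079×1.7) = 3806.86·e^-0.1343 = 3328.45.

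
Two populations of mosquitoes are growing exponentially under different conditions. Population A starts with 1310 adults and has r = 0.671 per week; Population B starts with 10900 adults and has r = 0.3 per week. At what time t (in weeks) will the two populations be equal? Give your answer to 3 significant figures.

5.71 weeks

Set 1310·e^(0.671t) = 10900·e^(0.3t).
e^((0.671 − 0.3)t) = 10900/1310 → e^(0.371·t) = 8.3206.
0.371·t = ln(8.3206) = 2.1187, so t = 2.1187/0.371 = 5.7109.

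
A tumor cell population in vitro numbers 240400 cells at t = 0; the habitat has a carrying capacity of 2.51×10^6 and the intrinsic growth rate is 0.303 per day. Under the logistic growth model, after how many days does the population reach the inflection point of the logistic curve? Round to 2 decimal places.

Logistic growth is fastest at N = K/2 = 1.255×10^6.
A = (K − N₀)/N₀ = 9.4409. Set K/(1 + A·e^(−rt)) = K/2 → A·e^(−rt) = 1.
e^(−0.303t) = 1/9.4409 = 0.105922, so t = ln(9.4409)/0.303 = 2.2451/0.303 = 7.4094.

7.41 days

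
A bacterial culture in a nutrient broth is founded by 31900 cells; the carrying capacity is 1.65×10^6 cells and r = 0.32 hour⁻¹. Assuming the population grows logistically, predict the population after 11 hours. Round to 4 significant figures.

A = (K − N₀)/N₀ = (1.65×10^6 − 31900)/31900 = 50.724.
N(t) = K/(1 + A·e^(−rt)) = 1.65×10^6/(1 + 50.724×e^(−0.32×11)).
e^(−3.52) = 0.029599; denominator = 1 + 50.724×0.029599 = 2.5014.
N = 1.65×10^6/2.5014 = 659629.

659600 cells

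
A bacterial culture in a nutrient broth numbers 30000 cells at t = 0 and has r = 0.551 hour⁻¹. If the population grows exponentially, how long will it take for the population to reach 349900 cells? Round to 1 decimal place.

Set N₀·e^(rt) = 349900: e^(0.551·t) = 349900/30000 = 11.663.
0.551·t = ln(11.663) = 2.4565, so t = 2.4565/0.551 = 4.4582.

4.5 hours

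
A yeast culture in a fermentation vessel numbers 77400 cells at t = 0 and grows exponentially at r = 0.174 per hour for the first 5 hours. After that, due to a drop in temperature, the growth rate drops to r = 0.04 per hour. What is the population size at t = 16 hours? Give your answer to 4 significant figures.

286900 cells

Phase 1: N(5) = 77400·e^(0.174×5) = 77400·e^0.87 = 184747.
Phase 2 runs for 16 − 5 = 11 hours at r = 0.04.
N(16) = 184747·e^(0.04×11) = 184747·e^0.44 = 286858.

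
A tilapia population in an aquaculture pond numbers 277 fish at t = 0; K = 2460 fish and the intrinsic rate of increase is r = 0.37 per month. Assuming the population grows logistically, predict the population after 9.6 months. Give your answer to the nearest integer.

A = (K − N₀)/N₀ = (2460 − 277)/277 = 7.8809.
N(t) = K/(1 + A·e^(−rt)) = 2460/(1 + 7.8809×e^(−0.37×9.6)).
e^(−3.552) = 0.028667; denominator = 1 + 7.8809×0.028667 = 1.2259.
N = 2460/1.2259 = 2006.65.

2007 fish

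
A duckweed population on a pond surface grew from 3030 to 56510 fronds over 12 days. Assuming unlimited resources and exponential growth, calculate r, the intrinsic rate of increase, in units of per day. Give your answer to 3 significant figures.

0.244 per day

From N(t) = N₀·e^(rt): e^(r·12) = 56510/3030 = 18.65.
r·12 = ln(18.65) = 2.9259, so r = 2.9259/12 = 0.24382.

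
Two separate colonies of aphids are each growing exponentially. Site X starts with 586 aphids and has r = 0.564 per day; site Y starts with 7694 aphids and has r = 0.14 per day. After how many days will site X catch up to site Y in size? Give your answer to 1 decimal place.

Set 586·e^(0.564t) = 7694·e^(0.14t).
e^((0.564 − 0.14)t) = 7694/586 → e^(0.424·t) = 13.13.
0.424·t = ln(13.13) = 2.5749, so t = 2.5749/0.424 = 6.0728.

6.1 days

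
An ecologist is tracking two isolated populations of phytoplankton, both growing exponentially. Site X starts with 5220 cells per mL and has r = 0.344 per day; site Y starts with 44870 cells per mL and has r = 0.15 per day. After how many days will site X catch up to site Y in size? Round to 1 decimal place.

Set 5220·e^(0.344t) = 44870·e^(0.15t).
e^((0.344 − 0.15)t) = 44870/5220 → e^(0.194·t) = 8.5958.
0.194·t = ln(8.5958) = 2.1513, so t = 2.1513/0.194 = 11.089.

11.1 days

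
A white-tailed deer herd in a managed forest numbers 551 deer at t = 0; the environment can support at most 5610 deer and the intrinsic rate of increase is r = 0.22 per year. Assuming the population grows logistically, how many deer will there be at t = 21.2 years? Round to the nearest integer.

A = (K − N₀)/N₀ = (5610 − 551)/551 = 9.1815.
N(t) = K/(1 + A·e^(−rt)) = 5610/(1 + 9.1815×e^(−0.22×21.2)).
e^(−4.664) = 0.0094287; denominator = 1 + 9.1815×0.0094287 = 1.0866.
N = 5610/1.0866 = 5163.04.

5163 deer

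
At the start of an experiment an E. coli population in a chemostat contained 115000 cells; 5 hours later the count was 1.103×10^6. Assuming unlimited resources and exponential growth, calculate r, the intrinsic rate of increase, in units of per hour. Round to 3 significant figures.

From N(t) = N₀·e^(rt): e^(r·5) = 1.103×10^6/115000 = 9.5913.
r·5 = ln(9.5913) = 2.2609, so r = 2.2609/5 = 0.45217.

0.452 per hour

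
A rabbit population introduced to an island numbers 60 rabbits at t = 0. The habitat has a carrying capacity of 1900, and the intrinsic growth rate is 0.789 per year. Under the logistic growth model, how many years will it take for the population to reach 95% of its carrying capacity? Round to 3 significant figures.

A = (K − N₀)/N₀ = (1900 − 60)/60 = 30.667.
Solve 1900/(1 + 30.667·e^(−0.789t)) = 1805: 1 + 30.667·e^(−0.789t) = 1.0526, so e^(−0.789t) = 0.00171625.
−0.789·t = ln(0.00171625) = -6.3676, so t = 6.3676/0.789 = 8.0705.

8.07 years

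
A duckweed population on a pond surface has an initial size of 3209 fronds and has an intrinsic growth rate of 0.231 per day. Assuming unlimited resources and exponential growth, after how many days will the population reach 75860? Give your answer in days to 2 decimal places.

13.69 days

Set N₀·e^(rt) = 75860: e^(0.231·t) = 75860/3209 = 23.64.
0.231·t = ln(23.64) = 3.1629, so t = 3.1629/0.231 = 13.692.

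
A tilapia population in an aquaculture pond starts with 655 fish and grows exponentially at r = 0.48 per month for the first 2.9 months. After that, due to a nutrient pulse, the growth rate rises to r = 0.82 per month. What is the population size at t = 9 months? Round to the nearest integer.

391850 fish

Phase 1: N(2.9) = 655·e^(0.48×2.9) = 655·e^1.392 = 2634.99.
Phase 2 runs for 9 − 2.9 = 6.1 months at r = 0.82.
N(9) = 2634.99·e^(0.82×6.1) = 2634.99·e^5.002 = 391850.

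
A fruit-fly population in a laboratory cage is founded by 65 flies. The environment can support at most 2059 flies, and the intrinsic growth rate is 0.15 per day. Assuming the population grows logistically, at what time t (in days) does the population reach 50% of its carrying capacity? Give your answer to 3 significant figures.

A = (K − N₀)/N₀ = (2059 − 65)/65 = 30.677.
Solve 2059/(1 + 30.677·e^(−0.15t)) = 1029.5: 1 + 30.677·e^(−0.15t) = 2, so e^(−0.15t) = 0.0325978.
−0.15·t = ln(0.0325978) = -3.4235, so t = 3.4235/0.15 = 22.823.

22.8 days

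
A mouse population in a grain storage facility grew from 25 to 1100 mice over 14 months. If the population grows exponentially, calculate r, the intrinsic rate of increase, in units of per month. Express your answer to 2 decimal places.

From N(t) = N₀·e^(rt): e^(r·14) = 1100/25 = 44.
r·14 = ln(44) = 3.7842, so r = 3.7842/14 = 0.2703.

0.27 per month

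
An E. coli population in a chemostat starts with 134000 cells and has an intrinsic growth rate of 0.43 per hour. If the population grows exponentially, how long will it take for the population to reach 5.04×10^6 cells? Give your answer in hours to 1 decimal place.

8.4 hours

Set N₀·e^(rt) = 5.04×10^6: e^(0.43·t) = 5.04×10^6/134000 = 37.612.
0.43·t = ln(37.612) = 3.6273, so t = 3.6273/0.43 = 8.4356.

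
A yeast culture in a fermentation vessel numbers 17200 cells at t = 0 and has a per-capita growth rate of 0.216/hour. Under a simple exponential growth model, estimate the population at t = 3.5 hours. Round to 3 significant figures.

36600 cells

N(t) = N₀·e^(rt) = 17200 × e^(0.216×3.5) = 17200 × e^0.756.
e^0.756 ≈ 2.1297, so N ≈ 17200 × 2.1297 = 36631.5.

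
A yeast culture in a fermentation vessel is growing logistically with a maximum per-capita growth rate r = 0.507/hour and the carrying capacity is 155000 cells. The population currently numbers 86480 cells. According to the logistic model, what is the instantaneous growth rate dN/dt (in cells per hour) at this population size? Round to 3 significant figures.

dN/dt = rN(1 − N/K) = 0.507 × 86480 × (1 − 86480/155000).
1 − 86480/155000 = 0.44206; dN/dt = 0.507 × 86480 × 0.44206 = 19382.

19400 cells per hour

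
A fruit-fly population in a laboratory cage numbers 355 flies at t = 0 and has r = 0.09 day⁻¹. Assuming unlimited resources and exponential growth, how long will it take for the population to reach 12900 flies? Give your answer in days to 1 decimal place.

Set N₀·e^(rt) = 12900: e^(0.09·t) = 12900/355 = 36.338.
0.09·t = ln(36.338) = 3.5929, so t = 3.5929/0.09 = 39.921.

39.9 days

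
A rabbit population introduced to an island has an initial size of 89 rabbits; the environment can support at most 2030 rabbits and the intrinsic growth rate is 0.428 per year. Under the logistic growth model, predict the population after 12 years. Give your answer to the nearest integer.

A = (K − N₀)/N₀ = (2030 − 89)/89 = 21.809.
N(t) = K/(1 + A·e^(−rt)) = 2030/(1 + 21.809×e^(−0.428×12)).
e^(−5.136) = 0.0058812; denominator = 1 + 21.809×0.0058812 = 1.1283.
N = 2030/1.1283 = 1799.23.

1799 rabbits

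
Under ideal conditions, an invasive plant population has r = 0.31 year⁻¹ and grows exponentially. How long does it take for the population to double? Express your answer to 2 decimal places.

Doubling time t_d = ln(2)/r = 0.6931/0.31 = 2.236.

2.24 years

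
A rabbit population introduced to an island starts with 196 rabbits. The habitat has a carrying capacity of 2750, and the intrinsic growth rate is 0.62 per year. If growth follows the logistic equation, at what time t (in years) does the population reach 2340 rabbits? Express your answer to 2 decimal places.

6.95 years

A = (K − N₀)/N₀ = (2750 − 196)/196 = 13.031.
Solve 2750/(1 + 13.031·e^(−0.62t)) = 2340: 1 + 13.031·e^(−0.62t) = 1.1752, so e^(−0.62t) = 0.0134463.
−0.62·t = ln(0.0134463) = -4.3091, so t = 4.3091/0.62 = 6.9501.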